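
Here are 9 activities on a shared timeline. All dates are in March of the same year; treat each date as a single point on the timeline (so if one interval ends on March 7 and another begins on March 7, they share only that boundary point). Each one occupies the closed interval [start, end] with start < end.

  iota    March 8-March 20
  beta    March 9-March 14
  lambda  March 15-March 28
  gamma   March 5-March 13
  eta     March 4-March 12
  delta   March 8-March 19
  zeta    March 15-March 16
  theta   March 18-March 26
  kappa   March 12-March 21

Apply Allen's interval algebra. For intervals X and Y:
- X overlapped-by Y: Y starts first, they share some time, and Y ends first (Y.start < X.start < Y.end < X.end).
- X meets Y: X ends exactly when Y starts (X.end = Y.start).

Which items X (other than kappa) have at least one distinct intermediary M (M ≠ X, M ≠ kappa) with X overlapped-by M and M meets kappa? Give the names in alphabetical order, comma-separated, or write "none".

beta, delta, gamma, iota

Target kappa = [March 12, March 21].
Intermediaries M with M meets kappa: eta.
Via eta — items with X overlapped-by eta: beta, delta, gamma, iota.
Union: beta, delta, gamma, iota.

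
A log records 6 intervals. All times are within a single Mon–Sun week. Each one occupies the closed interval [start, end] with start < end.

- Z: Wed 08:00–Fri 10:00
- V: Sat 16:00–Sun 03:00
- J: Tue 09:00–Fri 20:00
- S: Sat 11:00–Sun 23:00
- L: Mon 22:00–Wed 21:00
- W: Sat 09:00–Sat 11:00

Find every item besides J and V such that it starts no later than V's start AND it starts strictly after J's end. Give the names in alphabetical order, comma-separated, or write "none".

Conditions: its start is no later than V's start (X.start <= Sat 16:00) AND its start is strictly after J's end (X.start > Fri 20:00).
L: start Mon 22:00 <= Sat 16:00? ✓; start Mon 22:00 > Fri 20:00? ✗ → no.
S: start Sat 11:00 <= Sat 16:00? ✓; start Sat 11:00 > Fri 20:00? ✓ → yes.
W: start Sat 09:00 <= Sat 16:00? ✓; start Sat 09:00 > Fri 20:00? ✓ → yes.
Z: start Wed 08:00 <= Sat 16:00? ✓; start Wed 08:00 > Fri 20:00? ✗ → no.
Result: S, W.

S, W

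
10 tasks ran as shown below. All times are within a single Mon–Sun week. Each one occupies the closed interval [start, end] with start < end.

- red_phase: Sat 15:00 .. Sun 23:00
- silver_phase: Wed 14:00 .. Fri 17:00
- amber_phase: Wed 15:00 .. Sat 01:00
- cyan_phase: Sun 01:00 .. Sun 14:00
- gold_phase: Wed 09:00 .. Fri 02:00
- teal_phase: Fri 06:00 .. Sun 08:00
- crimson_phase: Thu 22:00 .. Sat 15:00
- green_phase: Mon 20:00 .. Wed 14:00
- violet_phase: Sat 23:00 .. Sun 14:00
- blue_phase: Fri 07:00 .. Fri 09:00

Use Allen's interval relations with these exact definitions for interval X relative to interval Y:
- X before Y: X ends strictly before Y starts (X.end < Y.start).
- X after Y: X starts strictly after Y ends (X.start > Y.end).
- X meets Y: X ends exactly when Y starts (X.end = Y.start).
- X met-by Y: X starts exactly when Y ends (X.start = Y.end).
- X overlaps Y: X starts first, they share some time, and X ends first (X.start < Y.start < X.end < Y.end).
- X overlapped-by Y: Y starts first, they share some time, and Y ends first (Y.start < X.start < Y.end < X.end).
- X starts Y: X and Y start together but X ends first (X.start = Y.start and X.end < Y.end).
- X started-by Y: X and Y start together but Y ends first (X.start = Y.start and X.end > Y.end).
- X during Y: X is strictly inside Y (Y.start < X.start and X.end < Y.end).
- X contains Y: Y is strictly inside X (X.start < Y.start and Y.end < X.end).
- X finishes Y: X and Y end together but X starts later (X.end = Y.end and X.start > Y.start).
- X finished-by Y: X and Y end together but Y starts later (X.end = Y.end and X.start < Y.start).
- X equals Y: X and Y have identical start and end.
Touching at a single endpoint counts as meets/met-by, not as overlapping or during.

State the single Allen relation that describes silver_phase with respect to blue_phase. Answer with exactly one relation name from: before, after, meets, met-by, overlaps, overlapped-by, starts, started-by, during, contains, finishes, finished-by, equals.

silver_phase = [Wed 14:00, Fri 17:00]; blue_phase = [Fri 07:00, Fri 09:00].
Compare endpoints: silver_phase.start < blue_phase.start, silver_phase.start < blue_phase.end, silver_phase.end > blue_phase.start, silver_phase.end > blue_phase.end.
That pattern is 'contains'.

contains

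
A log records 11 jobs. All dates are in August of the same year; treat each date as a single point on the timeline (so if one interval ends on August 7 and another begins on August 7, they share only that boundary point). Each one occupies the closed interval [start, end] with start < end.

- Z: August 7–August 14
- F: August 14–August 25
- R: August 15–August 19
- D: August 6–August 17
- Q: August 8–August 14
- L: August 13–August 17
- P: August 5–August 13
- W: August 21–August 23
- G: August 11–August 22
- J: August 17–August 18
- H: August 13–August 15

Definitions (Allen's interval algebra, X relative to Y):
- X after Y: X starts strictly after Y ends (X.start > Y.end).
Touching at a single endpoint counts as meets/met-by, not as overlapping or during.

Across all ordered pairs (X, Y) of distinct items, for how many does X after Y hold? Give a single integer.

Checking all 110 ordered pairs for relation 'after'; matching pairs in alphabetical order:
(F, P): F after P ✓
(J, H): J after H ✓
(J, P): J after P ✓
(J, Q): J after Q ✓
(J, Z): J after Z ✓
(R, P): R after P ✓
(R, Q): R after Q ✓
(R, Z): R after Z ✓
(W, D): W after D ✓
(W, H): W after H ✓
(W, J): W after J ✓
(W, L): W after L ✓
(W, P): W after P ✓
(W, Q): W after Q ✓
(W, R): W after R ✓
(W, Z): W after Z ✓
Count: 16.

16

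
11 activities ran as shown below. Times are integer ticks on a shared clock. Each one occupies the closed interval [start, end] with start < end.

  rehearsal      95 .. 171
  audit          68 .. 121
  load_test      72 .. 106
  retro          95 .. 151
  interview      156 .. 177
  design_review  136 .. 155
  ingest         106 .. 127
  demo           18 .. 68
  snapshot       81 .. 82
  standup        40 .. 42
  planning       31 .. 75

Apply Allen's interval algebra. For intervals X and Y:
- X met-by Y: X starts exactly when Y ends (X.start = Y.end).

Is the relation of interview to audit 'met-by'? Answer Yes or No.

interview = [156, 177], audit = [68, 121].
Actual relation of interview to audit: after.
Asked whether 'met-by' holds → No.

No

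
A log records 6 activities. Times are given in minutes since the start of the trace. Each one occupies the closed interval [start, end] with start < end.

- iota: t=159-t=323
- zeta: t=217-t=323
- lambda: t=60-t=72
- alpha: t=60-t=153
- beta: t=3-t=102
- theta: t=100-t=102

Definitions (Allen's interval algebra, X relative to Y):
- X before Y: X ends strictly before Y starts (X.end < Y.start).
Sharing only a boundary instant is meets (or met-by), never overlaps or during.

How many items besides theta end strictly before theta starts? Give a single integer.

Target theta = [t=100, t=102].
alpha [t=60, t=153] → contains → no.
beta [t=3, t=102] → finished-by → no.
iota [t=159, t=323] → after → no.
lambda [t=60, t=72] → before → counts.
zeta [t=217, t=323] → after → no.
Total: 1.

1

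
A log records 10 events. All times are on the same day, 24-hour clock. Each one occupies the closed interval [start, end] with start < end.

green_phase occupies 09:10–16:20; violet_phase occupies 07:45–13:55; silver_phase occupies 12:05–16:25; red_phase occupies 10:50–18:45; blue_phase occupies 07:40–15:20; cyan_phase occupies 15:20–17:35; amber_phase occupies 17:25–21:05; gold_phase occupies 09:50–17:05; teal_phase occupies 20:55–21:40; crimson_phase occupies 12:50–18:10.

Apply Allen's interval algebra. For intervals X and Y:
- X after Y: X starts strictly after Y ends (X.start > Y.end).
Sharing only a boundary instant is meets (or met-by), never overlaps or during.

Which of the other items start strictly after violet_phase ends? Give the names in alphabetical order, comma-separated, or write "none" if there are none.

Target violet_phase = [07:45, 13:55].
amber_phase [17:25, 21:05] → after → yes.
blue_phase [07:40, 15:20] → contains → no.
crimson_phase [12:50, 18:10] → overlapped-by → no.
cyan_phase [15:20, 17:35] → after → yes.
gold_phase [09:50, 17:05] → overlapped-by → no.
green_phase [09:10, 16:20] → overlapped-by → no.
red_phase [10:50, 18:45] → overlapped-by → no.
silver_phase [12:05, 16:25] → overlapped-by → no.
teal_phase [20:55, 21:40] → after → yes.
Result: amber_phase, cyan_phase, teal_phase.

amber_phase, cyan_phase, teal_phase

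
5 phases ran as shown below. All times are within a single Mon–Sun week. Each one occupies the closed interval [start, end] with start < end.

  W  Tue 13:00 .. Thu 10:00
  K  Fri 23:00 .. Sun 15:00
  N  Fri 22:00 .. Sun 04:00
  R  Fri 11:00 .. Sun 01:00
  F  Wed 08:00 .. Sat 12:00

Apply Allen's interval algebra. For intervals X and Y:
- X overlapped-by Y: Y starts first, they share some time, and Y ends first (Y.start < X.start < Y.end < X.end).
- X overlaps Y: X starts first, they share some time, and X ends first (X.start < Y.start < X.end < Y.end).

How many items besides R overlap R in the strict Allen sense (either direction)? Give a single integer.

Target R = [Fri 11:00, Sun 01:00].
F [Wed 08:00, Sat 12:00] → overlaps → counts.
K [Fri 23:00, Sun 15:00] → overlapped-by → counts.
N [Fri 22:00, Sun 04:00] → overlapped-by → counts.
W [Tue 13:00, Thu 10:00] → before → no.
Total: 3.

3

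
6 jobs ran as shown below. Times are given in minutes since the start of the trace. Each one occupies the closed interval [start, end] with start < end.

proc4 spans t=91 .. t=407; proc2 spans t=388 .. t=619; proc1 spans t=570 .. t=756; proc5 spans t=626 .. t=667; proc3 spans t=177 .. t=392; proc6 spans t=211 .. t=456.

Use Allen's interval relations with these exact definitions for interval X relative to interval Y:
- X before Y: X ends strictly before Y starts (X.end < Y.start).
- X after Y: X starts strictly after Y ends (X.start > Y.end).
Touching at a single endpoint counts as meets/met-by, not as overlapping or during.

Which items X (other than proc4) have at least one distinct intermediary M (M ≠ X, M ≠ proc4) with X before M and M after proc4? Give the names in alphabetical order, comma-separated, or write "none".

proc2, proc3, proc6

Target proc4 = [t=91, t=407].
Intermediaries M with M after proc4: proc1, proc5.
Via proc1 — items with X before proc1: proc3, proc6.
Via proc5 — items with X before proc5: proc2, proc3, proc6.
Union: proc2, proc3, proc6.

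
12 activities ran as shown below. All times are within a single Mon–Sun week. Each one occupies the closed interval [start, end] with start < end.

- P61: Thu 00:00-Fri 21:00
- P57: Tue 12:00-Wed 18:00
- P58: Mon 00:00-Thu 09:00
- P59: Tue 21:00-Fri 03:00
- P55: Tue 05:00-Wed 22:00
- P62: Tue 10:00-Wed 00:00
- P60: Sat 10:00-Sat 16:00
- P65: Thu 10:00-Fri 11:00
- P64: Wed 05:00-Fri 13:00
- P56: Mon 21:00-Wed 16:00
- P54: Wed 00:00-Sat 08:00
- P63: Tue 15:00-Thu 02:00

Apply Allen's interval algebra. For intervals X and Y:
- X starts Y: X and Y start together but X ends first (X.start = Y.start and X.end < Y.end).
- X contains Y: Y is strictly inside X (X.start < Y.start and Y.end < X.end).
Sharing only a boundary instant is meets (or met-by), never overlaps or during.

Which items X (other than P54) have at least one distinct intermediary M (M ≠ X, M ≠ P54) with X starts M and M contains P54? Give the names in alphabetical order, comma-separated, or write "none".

none

Target P54 = [Wed 00:00, Sat 08:00].
Intermediaries M with M contains P54: none.
Union: none.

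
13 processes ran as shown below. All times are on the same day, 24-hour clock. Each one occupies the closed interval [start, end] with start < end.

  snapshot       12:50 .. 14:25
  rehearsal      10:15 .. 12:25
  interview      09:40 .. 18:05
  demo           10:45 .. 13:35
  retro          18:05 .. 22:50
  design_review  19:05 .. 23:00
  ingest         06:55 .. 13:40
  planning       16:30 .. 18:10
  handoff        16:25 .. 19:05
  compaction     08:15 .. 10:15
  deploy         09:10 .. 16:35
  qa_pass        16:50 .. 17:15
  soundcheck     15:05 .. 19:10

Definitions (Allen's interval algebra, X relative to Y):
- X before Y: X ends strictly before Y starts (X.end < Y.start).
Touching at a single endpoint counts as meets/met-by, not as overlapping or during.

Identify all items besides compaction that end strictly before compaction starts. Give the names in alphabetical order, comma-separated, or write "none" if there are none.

Target compaction = [08:15, 10:15].
demo [10:45, 13:35] → after → no.
deploy [09:10, 16:35] → overlapped-by → no.
design_review [19:05, 23:00] → after → no.
handoff [16:25, 19:05] → after → no.
ingest [06:55, 13:40] → contains → no.
interview [09:40, 18:05] → overlapped-by → no.
planning [16:30, 18:10] → after → no.
qa_pass [16:50, 17:15] → after → no.
rehearsal [10:15, 12:25] → met-by → no.
retro [18:05, 22:50] → after → no.
snapshot [12:50, 14:25] → after → no.
soundcheck [15:05, 19:10] → after → no.
Result: none.

none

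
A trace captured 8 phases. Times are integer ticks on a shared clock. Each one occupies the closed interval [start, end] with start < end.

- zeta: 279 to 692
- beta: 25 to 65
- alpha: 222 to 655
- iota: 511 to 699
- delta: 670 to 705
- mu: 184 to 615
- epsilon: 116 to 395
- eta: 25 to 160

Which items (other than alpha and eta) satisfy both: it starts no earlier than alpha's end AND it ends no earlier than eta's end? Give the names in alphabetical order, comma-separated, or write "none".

Conditions: its start is no earlier than alpha's end (X.start >= 655) AND its end is no earlier than eta's end (X.end >= 160).
beta: start 25 >= 655? ✗; end 65 >= 160? ✗ → no.
delta: start 670 >= 655? ✓; end 705 >= 160? ✓ → yes.
epsilon: start 116 >= 655? ✗; end 395 >= 160? ✓ → no.
iota: start 511 >= 655? ✗; end 699 >= 160? ✓ → no.
mu: start 184 >= 655? ✗; end 615 >= 160? ✓ → no.
zeta: start 279 >= 655? ✗; end 692 >= 160? ✓ → no.
Result: delta.

delta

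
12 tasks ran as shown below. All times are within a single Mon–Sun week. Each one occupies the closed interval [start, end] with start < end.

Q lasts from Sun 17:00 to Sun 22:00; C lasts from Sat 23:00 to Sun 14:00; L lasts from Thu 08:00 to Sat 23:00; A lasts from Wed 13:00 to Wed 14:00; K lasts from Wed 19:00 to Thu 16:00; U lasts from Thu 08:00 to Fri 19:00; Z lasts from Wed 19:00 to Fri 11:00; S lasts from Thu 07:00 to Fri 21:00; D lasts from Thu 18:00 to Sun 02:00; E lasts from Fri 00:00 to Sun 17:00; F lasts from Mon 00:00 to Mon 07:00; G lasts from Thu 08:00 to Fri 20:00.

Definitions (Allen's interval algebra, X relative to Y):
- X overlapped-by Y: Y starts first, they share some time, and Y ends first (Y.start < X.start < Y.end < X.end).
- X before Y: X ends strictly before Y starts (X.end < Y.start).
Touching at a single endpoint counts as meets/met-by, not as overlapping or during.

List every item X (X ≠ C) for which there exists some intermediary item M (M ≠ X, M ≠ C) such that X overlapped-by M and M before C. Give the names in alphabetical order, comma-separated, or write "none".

D, E, G, L, S, U

Target C = [Sat 23:00, Sun 14:00].
Intermediaries M with M before C: A, F, G, K, S, U, Z.
Via A — items with X overlapped-by A: none.
Via F — items with X overlapped-by F: none.
Via G — items with X overlapped-by G: D, E.
Via K — items with X overlapped-by K: G, L, S, U.
Via S — items with X overlapped-by S: D, E, L.
Via U — items with X overlapped-by U: D, E.
Via Z — items with X overlapped-by Z: D, E, G, L, S, U.
Union: D, E, G, L, S, U.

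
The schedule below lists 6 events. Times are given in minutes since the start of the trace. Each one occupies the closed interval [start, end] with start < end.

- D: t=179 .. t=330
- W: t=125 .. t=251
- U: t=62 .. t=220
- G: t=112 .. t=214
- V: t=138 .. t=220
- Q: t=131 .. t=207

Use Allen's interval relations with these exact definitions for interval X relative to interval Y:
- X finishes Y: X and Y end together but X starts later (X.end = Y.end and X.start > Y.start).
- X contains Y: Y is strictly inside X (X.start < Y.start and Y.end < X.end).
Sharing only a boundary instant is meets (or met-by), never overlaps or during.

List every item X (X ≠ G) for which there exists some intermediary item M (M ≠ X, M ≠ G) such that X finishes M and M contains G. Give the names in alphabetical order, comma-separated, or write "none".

Target G = [t=112, t=214].
Intermediaries M with M contains G: U.
Via U — items with X finishes U: V.
Union: V.

V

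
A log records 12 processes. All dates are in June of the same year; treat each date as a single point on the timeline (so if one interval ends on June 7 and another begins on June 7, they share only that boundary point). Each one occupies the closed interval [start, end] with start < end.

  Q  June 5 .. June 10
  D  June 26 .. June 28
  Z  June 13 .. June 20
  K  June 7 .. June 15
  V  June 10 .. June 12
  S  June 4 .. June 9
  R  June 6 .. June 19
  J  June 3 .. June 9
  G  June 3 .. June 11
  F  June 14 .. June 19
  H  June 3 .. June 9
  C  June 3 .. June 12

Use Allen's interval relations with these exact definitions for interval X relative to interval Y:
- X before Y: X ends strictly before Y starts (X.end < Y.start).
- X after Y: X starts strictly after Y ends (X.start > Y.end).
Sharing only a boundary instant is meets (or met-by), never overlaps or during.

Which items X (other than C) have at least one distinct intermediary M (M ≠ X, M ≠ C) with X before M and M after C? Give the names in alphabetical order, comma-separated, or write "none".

Target C = [June 3, June 12].
Intermediaries M with M after C: D, F, Z.
Via D — items with X before D: F, G, H, J, K, Q, R, S, V, Z.
Via F — items with X before F: G, H, J, Q, S, V.
Via Z — items with X before Z: G, H, J, Q, S, V.
Union: F, G, H, J, K, Q, R, S, V, Z.

F, G, H, J, K, Q, R, S, V, Z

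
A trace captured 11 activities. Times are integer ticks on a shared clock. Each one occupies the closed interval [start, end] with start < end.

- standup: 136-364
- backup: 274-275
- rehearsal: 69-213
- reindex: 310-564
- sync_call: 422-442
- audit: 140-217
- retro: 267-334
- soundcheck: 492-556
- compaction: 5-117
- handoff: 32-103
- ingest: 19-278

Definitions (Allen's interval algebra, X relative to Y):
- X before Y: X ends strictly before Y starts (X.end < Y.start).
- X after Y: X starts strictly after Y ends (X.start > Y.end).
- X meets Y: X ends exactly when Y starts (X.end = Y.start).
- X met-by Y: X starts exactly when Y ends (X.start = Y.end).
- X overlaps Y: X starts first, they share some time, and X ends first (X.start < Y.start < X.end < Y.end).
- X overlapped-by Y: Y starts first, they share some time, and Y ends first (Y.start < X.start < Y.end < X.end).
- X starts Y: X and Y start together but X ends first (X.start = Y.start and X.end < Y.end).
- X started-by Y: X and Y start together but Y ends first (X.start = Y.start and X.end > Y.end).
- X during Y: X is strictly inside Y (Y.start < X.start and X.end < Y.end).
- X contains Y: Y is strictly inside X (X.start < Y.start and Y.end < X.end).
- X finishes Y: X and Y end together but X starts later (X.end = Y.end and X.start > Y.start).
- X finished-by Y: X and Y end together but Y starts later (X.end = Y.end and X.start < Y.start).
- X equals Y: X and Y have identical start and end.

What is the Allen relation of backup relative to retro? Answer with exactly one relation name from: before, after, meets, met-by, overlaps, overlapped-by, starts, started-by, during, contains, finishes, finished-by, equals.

backup = [274, 275]; retro = [267, 334].
Compare endpoints: backup.start > retro.start, backup.start < retro.end, backup.end > retro.start, backup.end < retro.end.
That pattern is 'during'.

during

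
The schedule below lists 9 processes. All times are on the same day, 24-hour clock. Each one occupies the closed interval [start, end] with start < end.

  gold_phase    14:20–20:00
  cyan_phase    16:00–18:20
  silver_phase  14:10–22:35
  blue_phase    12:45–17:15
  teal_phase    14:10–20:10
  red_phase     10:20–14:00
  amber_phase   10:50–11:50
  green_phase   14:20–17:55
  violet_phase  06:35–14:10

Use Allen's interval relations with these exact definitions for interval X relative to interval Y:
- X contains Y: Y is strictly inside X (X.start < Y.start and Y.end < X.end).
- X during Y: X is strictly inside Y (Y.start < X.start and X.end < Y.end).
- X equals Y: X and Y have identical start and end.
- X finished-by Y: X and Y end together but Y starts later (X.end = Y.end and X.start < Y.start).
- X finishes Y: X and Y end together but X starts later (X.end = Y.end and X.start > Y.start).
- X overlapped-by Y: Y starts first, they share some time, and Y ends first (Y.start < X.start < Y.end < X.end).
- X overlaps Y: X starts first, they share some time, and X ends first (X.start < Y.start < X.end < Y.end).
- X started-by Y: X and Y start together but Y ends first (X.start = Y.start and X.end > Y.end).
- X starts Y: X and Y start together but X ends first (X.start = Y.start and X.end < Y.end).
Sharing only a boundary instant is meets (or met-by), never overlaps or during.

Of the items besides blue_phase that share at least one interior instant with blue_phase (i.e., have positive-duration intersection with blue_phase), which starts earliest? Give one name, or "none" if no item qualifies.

violet_phase

Target blue_phase = [12:45, 17:15].
amber_phase [10:50, 11:50] → before → excluded.
cyan_phase [16:00, 18:20] → overlapped-by → candidate.
gold_phase [14:20, 20:00] → overlapped-by → candidate.
green_phase [14:20, 17:55] → overlapped-by → candidate.
red_phase [10:20, 14:00] → overlaps → candidate.
silver_phase [14:10, 22:35] → overlapped-by → candidate.
teal_phase [14:10, 20:10] → overlapped-by → candidate.
violet_phase [06:35, 14:10] → overlaps → candidate.
Among candidates, earliest start is 06:35 → violet_phase.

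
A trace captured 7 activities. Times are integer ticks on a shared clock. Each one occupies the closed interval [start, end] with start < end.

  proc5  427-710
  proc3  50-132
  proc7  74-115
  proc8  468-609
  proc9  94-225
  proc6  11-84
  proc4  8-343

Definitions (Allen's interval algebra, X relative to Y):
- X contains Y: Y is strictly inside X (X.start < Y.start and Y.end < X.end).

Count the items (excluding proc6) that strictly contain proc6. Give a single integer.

Target proc6 = [11, 84].
proc3 [50, 132] → overlapped-by → no.
proc4 [8, 343] → contains → counts.
proc5 [427, 710] → after → no.
proc7 [74, 115] → overlapped-by → no.
proc8 [468, 609] → after → no.
proc9 [94, 225] → after → no.
Total: 1.

1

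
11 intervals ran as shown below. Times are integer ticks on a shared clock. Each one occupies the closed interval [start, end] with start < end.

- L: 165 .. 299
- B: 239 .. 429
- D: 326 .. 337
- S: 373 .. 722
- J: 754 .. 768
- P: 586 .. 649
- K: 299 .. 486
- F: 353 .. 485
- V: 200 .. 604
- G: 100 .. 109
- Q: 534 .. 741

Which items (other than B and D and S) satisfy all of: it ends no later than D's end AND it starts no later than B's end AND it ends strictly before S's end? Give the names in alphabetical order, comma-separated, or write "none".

G, L

Conditions: its end is no later than D's end (X.end <= 337) AND its start is no later than B's end (X.start <= 429) AND its end is strictly before S's end (X.end < 722).
F: end 485 <= 337? ✗; start 353 <= 429? ✓; end 485 < 722? ✓ → no.
G: end 109 <= 337? ✓; start 100 <= 429? ✓; end 109 < 722? ✓ → yes.
J: end 768 <= 337? ✗; start 754 <= 429? ✗; end 768 < 722? ✗ → no.
K: end 486 <= 337? ✗; start 299 <= 429? ✓; end 486 < 722? ✓ → no.
L: end 299 <= 337? ✓; start 165 <= 429? ✓; end 299 < 722? ✓ → yes.
P: end 649 <= 337? ✗; start 586 <= 429? ✗; end 649 < 722? ✓ → no.
Q: end 741 <= 337? ✗; start 534 <= 429? ✗; end 741 < 722? ✗ → no.
V: end 604 <= 337? ✗; start 200 <= 429? ✓; end 604 < 722? ✓ → no.
Result: G, L.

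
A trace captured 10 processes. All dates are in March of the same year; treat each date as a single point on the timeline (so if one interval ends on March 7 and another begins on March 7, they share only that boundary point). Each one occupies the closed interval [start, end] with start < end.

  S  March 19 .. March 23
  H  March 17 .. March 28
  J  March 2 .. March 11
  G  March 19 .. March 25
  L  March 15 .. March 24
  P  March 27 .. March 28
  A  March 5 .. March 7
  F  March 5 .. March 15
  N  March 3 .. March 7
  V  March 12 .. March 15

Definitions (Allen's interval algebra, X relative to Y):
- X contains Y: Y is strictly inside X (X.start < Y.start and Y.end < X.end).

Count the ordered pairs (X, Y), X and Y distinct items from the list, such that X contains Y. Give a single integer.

Checking all 90 ordered pairs for relation 'contains'; matching pairs in alphabetical order:
(H, G): H contains G ✓
(H, S): H contains S ✓
(J, A): J contains A ✓
(J, N): J contains N ✓
(L, S): L contains S ✓
Count: 5.

5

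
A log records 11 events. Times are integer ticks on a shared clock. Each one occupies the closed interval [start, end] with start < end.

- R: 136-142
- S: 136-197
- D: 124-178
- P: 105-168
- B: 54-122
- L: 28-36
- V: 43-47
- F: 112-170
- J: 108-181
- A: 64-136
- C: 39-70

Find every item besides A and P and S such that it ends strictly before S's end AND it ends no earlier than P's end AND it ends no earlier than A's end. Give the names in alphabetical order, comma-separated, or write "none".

D, F, J

Conditions: its end is strictly before S's end (X.end < 197) AND its end is no earlier than P's end (X.end >= 168) AND its end is no earlier than A's end (X.end >= 136).
B: end 122 < 197? ✓; end 122 >= 168? ✗; end 122 >= 136? ✗ → no.
C: end 70 < 197? ✓; end 70 >= 168? ✗; end 70 >= 136? ✗ → no.
D: end 178 < 197? ✓; end 178 >= 168? ✓; end 178 >= 136? ✓ → yes.
F: end 170 < 197? ✓; end 170 >= 168? ✓; end 170 >= 136? ✓ → yes.
J: end 181 < 197? ✓; end 181 >= 168? ✓; end 181 >= 136? ✓ → yes.
L: end 36 < 197? ✓; end 36 >= 168? ✗; end 36 >= 136? ✗ → no.
R: end 142 < 197? ✓; end 142 >= 168? ✗; end 142 >= 136? ✓ → no.
V: end 47 < 197? ✓; end 47 >= 168? ✗; end 47 >= 136? ✗ → no.
Result: D, F, J.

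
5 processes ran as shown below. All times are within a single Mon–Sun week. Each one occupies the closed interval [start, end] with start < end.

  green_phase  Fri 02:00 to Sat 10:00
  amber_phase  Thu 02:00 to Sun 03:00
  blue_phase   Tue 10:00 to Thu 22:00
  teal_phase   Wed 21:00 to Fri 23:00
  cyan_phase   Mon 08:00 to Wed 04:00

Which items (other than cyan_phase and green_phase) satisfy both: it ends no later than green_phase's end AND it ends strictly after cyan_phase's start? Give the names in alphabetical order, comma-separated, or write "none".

Conditions: its end is no later than green_phase's end (X.end <= Sat 10:00) AND its end is strictly after cyan_phase's start (X.end > Mon 08:00).
amber_phase: end Sun 03:00 <= Sat 10:00? ✗; end Sun 03:00 > Mon 08:00? ✓ → no.
blue_phase: end Thu 22:00 <= Sat 10:00? ✓; end Thu 22:00 > Mon 08:00? ✓ → yes.
teal_phase: end Fri 23:00 <= Sat 10:00? ✓; end Fri 23:00 > Mon 08:00? ✓ → yes.
Result: blue_phase, teal_phase.

blue_phase, teal_phase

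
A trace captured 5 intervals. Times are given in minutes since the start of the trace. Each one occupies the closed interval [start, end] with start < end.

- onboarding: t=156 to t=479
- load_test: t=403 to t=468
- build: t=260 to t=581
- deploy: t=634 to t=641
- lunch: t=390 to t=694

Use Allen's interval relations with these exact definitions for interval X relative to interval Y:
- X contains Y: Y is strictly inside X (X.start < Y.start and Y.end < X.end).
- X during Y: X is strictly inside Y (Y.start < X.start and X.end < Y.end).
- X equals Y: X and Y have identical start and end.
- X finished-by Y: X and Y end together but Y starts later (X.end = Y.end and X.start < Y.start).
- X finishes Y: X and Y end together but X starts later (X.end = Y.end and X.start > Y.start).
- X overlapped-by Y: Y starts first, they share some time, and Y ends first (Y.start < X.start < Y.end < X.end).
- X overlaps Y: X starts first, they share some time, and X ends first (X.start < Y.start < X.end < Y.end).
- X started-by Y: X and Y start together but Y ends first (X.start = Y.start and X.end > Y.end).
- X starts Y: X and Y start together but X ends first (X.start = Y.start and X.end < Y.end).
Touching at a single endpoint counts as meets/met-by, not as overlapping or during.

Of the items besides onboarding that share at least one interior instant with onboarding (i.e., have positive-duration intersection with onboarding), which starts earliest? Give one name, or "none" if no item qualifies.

Target onboarding = [t=156, t=479].
build [t=260, t=581] → overlapped-by → candidate.
deploy [t=634, t=641] → after → excluded.
load_test [t=403, t=468] → during → candidate.
lunch [t=390, t=694] → overlapped-by → candidate.
Among candidates, earliest start is t=260 → build.

build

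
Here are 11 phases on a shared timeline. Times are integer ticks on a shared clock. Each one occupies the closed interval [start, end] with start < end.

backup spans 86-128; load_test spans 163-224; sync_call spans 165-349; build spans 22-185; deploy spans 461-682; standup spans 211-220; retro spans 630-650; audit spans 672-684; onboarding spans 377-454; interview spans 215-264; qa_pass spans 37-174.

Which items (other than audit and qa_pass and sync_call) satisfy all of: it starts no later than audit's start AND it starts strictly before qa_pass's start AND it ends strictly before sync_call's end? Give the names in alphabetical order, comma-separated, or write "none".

Conditions: its start is no later than audit's start (X.start <= 672) AND its start is strictly before qa_pass's start (X.start < 37) AND its end is strictly before sync_call's end (X.end < 349).
backup: start 86 <= 672? ✓; start 86 < 37? ✗; end 128 < 349? ✓ → no.
build: start 22 <= 672? ✓; start 22 < 37? ✓; end 185 < 349? ✓ → yes.
deploy: start 461 <= 672? ✓; start 461 < 37? ✗; end 682 < 349? ✗ → no.
interview: start 215 <= 672? ✓; start 215 < 37? ✗; end 264 < 349? ✓ → no.
load_test: start 163 <= 672? ✓; start 163 < 37? ✗; end 224 < 349? ✓ → no.
onboarding: start 377 <= 672? ✓; start 377 < 37? ✗; end 454 < 349? ✗ → no.
retro: start 630 <= 672? ✓; start 630 < 37? ✗; end 650 < 349? ✗ → no.
standup: start 211 <= 672? ✓; start 211 < 37? ✗; end 220 < 349? ✓ → no.
Result: build.

build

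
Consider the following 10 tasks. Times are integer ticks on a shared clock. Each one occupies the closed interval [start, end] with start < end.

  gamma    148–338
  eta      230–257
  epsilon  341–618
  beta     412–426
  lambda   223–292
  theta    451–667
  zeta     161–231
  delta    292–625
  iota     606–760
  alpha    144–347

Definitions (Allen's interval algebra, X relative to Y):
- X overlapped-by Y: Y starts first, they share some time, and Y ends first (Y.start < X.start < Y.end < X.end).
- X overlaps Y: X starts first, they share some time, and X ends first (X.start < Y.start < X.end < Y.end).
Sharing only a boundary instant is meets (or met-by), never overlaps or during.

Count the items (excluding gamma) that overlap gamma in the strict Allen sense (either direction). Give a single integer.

Target gamma = [148, 338].
alpha [144, 347] → contains → no.
beta [412, 426] → after → no.
delta [292, 625] → overlapped-by → counts.
epsilon [341, 618] → after → no.
eta [230, 257] → during → no.
iota [606, 760] → after → no.
lambda [223, 292] → during → no.
theta [451, 667] → after → no.
zeta [161, 231] → during → no.
Total: 1.

1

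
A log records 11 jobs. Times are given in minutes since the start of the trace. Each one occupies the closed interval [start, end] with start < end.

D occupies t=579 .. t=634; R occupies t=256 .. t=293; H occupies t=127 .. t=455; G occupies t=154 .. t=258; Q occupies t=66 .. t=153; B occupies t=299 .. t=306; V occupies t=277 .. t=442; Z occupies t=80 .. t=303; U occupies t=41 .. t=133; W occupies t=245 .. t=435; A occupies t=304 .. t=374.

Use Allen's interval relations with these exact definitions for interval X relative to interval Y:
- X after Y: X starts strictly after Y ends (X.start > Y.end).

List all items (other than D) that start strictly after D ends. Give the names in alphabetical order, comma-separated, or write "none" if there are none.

Target D = [t=579, t=634].
A [t=304, t=374] → before → no.
B [t=299, t=306] → before → no.
G [t=154, t=258] → before → no.
H [t=127, t=455] → before → no.
Q [t=66, t=153] → before → no.
R [t=256, t=293] → before → no.
U [t=41, t=133] → before → no.
V [t=277, t=442] → before → no.
W [t=245, t=435] → before → no.
Z [t=80, t=303] → before → no.
Result: none.

none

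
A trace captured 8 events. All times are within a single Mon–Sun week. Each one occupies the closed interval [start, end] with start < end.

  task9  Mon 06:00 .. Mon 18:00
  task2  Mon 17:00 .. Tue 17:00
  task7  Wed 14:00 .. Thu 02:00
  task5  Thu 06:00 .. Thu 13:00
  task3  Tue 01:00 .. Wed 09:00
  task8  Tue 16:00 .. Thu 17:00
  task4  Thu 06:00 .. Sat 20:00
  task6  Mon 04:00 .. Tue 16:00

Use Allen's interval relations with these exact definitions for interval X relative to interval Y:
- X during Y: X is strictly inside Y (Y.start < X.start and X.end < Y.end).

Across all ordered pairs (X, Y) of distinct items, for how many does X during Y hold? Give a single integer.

Checking all 56 ordered pairs for relation 'during'; matching pairs in alphabetical order:
(task5, task8): task5 during task8 ✓
(task7, task8): task7 during task8 ✓
(task9, task6): task9 during task6 ✓
Count: 3.

3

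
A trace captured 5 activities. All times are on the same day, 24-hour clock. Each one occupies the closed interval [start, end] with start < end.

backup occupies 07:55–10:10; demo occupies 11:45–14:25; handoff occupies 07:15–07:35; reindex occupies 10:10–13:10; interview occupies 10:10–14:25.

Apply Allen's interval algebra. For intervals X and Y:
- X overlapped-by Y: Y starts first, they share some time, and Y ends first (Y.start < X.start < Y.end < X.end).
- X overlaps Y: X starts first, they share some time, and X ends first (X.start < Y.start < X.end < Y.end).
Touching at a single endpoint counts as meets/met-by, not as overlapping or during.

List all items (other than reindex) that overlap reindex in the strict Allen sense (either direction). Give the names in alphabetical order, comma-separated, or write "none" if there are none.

demo

Target reindex = [10:10, 13:10].
backup [07:55, 10:10] → meets → no.
demo [11:45, 14:25] → overlapped-by → yes.
handoff [07:15, 07:35] → before → no.
interview [10:10, 14:25] → started-by → no.
Result: demo.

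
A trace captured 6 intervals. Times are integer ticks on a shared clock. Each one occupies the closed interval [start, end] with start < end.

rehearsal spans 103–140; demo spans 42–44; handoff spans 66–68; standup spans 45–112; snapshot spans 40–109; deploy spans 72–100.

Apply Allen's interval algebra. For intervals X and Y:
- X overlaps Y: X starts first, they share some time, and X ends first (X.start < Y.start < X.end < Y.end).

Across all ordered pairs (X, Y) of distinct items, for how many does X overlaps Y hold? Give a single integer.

3

Checking all 30 ordered pairs for relation 'overlaps'; matching pairs in alphabetical order:
(snapshot, rehearsal): snapshot overlaps rehearsal ✓
(snapshot, standup): snapshot overlaps standup ✓
(standup, rehearsal): standup overlaps rehearsal ✓
Count: 3.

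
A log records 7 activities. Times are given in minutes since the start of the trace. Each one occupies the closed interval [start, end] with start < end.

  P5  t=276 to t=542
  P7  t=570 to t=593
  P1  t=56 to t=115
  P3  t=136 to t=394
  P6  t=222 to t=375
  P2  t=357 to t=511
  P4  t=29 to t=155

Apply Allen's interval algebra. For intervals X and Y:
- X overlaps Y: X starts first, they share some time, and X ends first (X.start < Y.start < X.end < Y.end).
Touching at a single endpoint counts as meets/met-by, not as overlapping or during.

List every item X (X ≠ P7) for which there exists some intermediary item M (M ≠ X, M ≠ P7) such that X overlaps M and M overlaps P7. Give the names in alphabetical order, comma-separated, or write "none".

Target P7 = [t=570, t=593].
Intermediaries M with M overlaps P7: none.
Union: none.

none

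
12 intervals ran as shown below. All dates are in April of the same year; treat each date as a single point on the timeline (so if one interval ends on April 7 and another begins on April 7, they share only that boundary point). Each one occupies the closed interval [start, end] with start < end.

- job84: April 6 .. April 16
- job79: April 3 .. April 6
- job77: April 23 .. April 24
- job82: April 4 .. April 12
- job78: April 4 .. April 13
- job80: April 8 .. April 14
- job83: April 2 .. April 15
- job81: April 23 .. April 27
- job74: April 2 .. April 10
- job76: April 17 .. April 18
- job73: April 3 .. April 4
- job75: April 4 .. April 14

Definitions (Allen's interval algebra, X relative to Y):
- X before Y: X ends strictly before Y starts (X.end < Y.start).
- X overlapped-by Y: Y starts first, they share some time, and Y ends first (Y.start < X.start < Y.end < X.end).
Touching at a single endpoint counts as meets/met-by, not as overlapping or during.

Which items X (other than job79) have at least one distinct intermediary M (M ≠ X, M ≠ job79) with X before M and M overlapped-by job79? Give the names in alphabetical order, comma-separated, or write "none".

Target job79 = [April 3, April 6].
Intermediaries M with M overlapped-by job79: job75, job78, job82.
Via job75 — items with X before job75: none.
Via job78 — items with X before job78: none.
Via job82 — items with X before job82: none.
Union: none.

none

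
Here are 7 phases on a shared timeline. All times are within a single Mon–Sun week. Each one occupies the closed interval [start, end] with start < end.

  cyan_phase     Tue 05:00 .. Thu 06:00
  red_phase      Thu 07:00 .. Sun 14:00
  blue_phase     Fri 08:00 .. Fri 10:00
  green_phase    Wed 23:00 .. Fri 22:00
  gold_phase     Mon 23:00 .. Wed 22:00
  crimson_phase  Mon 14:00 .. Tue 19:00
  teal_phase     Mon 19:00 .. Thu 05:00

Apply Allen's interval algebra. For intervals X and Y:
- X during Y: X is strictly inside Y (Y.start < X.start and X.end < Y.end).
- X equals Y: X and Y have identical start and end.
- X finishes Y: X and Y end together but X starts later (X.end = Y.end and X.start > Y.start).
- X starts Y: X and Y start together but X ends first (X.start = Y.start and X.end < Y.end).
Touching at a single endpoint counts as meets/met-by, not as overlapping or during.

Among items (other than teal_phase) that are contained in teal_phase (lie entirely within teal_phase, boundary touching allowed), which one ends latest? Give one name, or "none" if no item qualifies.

Target teal_phase = [Mon 19:00, Thu 05:00].
blue_phase [Fri 08:00, Fri 10:00] → after → excluded.
crimson_phase [Mon 14:00, Tue 19:00] → overlaps → excluded.
cyan_phase [Tue 05:00, Thu 06:00] → overlapped-by → excluded.
gold_phase [Mon 23:00, Wed 22:00] → during → candidate.
green_phase [Wed 23:00, Fri 22:00] → overlapped-by → excluded.
red_phase [Thu 07:00, Sun 14:00] → after → excluded.
Among candidates, latest end is Wed 22:00 → gold_phase.

gold_phase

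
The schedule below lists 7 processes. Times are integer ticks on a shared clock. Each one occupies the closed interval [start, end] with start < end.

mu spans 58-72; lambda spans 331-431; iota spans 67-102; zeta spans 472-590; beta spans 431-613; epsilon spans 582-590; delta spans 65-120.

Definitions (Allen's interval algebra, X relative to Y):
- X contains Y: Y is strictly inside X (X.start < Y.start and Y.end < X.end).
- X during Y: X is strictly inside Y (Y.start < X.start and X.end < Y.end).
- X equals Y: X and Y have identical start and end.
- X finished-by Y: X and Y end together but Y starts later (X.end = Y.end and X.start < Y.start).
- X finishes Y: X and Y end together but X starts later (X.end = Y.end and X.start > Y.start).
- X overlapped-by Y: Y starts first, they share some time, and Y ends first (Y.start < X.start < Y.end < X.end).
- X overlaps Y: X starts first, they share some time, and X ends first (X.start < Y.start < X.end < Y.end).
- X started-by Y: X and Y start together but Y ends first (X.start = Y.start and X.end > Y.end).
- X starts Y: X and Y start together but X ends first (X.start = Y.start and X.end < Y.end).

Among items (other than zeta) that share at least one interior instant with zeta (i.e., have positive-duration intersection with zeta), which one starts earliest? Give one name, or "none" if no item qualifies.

Target zeta = [472, 590].
beta [431, 613] → contains → candidate.
delta [65, 120] → before → excluded.
epsilon [582, 590] → finishes → candidate.
iota [67, 102] → before → excluded.
lambda [331, 431] → before → excluded.
mu [58, 72] → before → excluded.
Among candidates, earliest start is 431 → beta.

beta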